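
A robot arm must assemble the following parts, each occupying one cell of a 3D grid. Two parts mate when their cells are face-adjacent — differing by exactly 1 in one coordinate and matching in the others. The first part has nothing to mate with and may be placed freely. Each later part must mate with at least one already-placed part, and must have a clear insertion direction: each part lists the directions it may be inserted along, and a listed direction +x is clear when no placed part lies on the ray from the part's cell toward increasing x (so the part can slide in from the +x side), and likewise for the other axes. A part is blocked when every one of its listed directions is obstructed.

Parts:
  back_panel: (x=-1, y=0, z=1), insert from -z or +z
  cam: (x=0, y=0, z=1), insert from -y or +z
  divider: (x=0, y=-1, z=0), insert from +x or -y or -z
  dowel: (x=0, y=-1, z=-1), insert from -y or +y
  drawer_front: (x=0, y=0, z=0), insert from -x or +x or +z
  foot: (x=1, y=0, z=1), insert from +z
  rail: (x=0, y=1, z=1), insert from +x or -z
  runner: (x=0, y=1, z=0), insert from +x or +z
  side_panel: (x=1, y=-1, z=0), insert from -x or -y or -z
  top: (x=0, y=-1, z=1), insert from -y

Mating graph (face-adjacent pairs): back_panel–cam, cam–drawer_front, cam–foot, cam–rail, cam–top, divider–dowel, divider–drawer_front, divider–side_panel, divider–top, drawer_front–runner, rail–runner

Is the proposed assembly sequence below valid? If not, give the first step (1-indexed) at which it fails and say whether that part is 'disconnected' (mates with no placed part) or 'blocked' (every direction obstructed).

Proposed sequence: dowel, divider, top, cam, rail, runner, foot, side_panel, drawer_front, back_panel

Valid

1. dowel@(0, -1, -1) [-y clear] — {dowel}
2. divider@(0, -1, 0) [+x clear] — {divider, dowel}
3. top@(0, -1, 1) [-y clear] — {divider, dowel, top}
4. cam@(0, 0, 1) [+z clear] — {cam, divider, dowel, top}
5. rail@(0, 1, 1) [+x clear] — {cam, divider, dowel, rail, top}
6. runner@(0, 1, 0) [+x clear] — {cam, divider, dowel, rail, runner, top}
7. foot@(1, 0, 1) [+z clear] — {cam, divider, dowel, foot, rail, runner, top}
8. side_panel@(1, -1, 0) [-y clear] — {cam, divider, dowel, foot, rail, runner, side_panel, top}
9. drawer_front@(0, 0, 0) [-x clear] — {cam, divider, dowel, drawer_front, foot, rail, runner, side_panel, top}
10. back_panel@(-1, 0, 1) [-z clear] — {back_panel, cam, divider, dowel, drawer_front, foot, rail, runner, side_panel, top}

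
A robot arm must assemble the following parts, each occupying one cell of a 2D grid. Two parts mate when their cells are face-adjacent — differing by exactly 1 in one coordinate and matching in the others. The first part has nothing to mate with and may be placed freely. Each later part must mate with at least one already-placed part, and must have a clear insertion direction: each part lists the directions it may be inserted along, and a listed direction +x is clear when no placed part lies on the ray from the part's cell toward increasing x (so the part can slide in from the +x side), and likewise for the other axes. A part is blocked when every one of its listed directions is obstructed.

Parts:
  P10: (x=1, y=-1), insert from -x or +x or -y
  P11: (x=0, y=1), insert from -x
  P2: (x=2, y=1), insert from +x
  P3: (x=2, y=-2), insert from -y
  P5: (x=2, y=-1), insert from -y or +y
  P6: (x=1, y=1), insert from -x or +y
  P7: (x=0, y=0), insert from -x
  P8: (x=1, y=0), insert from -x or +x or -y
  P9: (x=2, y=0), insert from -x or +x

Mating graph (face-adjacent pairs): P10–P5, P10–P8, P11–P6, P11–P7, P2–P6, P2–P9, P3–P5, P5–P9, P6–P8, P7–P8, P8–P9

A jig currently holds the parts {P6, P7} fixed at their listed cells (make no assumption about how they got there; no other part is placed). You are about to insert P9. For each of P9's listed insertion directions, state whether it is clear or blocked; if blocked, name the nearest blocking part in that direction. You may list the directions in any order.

+x: clear; -x: blocked by P7

-x: nearest on ray is P7@(0, 0) ⇒ blocked
+x: ray from P9(2, 0) has no placed part ⇒ clear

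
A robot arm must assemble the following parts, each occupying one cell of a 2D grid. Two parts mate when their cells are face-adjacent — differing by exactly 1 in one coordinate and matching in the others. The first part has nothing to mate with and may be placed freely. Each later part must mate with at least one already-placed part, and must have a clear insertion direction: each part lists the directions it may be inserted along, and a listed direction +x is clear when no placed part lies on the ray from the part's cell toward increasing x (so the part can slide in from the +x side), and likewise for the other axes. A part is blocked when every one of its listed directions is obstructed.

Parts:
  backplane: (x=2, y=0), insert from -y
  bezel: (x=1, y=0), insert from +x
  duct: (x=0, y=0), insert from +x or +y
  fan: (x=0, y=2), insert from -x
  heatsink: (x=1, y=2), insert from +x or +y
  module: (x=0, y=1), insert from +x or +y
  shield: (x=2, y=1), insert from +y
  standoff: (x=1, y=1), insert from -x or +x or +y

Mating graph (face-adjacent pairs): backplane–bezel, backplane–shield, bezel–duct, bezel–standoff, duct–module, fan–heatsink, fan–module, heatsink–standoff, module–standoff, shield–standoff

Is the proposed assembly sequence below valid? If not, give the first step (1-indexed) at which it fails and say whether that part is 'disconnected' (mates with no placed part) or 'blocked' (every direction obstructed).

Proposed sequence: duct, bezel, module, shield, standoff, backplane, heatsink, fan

Invalid at step 4 (disconnected)

1. duct@(0, 0) [+x clear] — {duct}
2. bezel@(1, 0) [+x clear] — {bezel, duct}
3. module@(0, 1) [+x clear] — {bezel, duct, module}
4. shield@(2, 1) — no placed neighbour ⇒ disconnected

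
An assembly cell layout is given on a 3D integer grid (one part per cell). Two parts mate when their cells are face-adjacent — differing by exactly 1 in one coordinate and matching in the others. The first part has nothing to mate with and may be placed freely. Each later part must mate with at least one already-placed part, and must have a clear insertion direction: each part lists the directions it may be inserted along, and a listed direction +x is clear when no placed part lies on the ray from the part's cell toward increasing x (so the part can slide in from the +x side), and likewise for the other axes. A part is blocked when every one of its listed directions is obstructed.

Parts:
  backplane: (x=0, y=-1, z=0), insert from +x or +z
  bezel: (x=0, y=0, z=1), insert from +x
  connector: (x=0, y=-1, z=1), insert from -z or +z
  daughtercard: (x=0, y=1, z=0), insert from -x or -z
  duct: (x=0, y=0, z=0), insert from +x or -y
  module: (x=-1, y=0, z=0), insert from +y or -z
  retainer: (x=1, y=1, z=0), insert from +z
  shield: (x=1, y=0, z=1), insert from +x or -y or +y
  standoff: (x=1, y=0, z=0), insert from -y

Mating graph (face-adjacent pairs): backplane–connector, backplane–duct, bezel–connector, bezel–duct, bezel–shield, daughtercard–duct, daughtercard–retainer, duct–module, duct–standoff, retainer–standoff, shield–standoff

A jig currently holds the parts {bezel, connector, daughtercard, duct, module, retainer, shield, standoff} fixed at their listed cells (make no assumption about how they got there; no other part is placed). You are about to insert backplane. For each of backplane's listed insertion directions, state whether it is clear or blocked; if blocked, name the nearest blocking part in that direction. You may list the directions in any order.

+x: ray from backplane(0, -1, 0) has no placed part ⇒ clear
+z: nearest on ray is connector@(0, -1, 1) ⇒ blocked

+x: clear; +z: blocked by connector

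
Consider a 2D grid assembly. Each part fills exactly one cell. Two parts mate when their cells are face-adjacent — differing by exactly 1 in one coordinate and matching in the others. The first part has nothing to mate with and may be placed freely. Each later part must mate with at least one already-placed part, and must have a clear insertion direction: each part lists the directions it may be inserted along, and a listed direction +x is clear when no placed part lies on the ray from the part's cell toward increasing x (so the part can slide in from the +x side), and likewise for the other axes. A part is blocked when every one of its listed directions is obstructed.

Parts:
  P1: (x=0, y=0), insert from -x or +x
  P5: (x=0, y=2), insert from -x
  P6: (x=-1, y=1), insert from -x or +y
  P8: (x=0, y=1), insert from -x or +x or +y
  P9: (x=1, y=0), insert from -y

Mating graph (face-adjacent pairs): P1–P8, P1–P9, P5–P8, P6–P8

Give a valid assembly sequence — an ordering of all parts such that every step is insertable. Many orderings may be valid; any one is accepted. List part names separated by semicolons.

1. P9@(1, 0) [-y clear] — {P9}
2. P1@(0, 0) [-x clear] — {P1, P9}
3. P8@(0, 1) [-x clear] — {P1, P8, P9}
4. P5@(0, 2) [-x clear] — {P1, P5, P8, P9}
5. P6@(-1, 1) [-x clear] — {P1, P5, P6, P8, P9}

P9; P1; P8; P5; P6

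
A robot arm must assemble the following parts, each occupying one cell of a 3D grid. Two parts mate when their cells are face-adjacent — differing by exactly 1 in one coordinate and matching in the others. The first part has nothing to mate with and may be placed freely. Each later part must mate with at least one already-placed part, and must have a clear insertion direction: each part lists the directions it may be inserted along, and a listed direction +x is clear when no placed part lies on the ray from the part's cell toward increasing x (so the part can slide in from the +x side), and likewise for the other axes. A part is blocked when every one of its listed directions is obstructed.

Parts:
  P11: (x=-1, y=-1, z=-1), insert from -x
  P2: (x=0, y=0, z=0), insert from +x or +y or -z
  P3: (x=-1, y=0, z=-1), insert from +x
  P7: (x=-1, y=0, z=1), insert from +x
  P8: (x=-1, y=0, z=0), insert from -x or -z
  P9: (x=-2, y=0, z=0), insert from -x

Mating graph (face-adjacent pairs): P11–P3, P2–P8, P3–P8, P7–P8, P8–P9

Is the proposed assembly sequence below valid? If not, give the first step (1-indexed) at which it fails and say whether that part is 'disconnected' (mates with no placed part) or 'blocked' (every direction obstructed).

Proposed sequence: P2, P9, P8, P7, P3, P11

1. P2@(0, 0, 0) [+x clear] — {P2}
2. P9@(-2, 0, 0) — no placed neighbour ⇒ disconnected

Invalid at step 2 (disconnected)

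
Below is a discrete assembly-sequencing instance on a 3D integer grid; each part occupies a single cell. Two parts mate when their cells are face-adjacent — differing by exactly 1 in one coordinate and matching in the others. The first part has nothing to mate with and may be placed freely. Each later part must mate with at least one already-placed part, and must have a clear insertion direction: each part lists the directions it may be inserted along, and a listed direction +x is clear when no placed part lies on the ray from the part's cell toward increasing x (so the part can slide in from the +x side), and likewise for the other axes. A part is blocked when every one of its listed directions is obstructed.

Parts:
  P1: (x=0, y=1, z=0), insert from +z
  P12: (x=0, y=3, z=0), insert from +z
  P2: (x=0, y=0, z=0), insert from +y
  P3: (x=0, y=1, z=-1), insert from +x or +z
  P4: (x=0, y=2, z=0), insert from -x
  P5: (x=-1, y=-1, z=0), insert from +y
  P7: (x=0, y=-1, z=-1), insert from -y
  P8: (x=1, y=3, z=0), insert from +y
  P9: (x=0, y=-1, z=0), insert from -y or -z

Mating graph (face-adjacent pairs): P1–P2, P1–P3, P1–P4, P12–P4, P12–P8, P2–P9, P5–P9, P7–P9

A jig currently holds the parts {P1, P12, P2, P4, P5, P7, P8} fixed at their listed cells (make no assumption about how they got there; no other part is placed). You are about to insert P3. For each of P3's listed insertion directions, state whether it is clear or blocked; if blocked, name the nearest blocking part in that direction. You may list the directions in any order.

+x: clear; +z: blocked by P1

+x: ray from P3(0, 1, -1) has no placed part ⇒ clear
+z: nearest on ray is P1@(0, 1, 0) ⇒ blocked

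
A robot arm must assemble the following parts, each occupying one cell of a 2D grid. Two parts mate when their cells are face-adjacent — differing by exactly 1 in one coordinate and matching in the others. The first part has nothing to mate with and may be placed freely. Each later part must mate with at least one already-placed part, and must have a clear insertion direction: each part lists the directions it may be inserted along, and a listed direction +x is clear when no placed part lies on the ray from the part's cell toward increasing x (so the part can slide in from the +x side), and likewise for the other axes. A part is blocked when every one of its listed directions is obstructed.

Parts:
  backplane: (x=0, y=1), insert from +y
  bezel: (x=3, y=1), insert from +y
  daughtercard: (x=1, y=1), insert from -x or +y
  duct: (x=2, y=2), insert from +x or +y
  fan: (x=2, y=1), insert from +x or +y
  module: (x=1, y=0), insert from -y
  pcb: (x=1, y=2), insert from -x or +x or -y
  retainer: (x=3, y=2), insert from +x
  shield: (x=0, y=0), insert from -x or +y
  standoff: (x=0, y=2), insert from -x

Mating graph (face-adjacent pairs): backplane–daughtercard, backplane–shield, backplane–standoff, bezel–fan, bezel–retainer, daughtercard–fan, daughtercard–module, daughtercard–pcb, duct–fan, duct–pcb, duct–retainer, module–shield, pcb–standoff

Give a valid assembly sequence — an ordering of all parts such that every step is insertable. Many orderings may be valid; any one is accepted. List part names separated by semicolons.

1. shield@(0, 0) [-x clear] — {shield}
2. backplane@(0, 1) [+y clear] — {backplane, shield}
3. module@(1, 0) [-y clear] — {backplane, module, shield}
4. daughtercard@(1, 1) [+y clear] — {backplane, daughtercard, module, shield}
5. fan@(2, 1) [+x clear] — {backplane, daughtercard, fan, module, shield}
6. duct@(2, 2) [+x clear] — {backplane, daughtercard, duct, fan, module, shield}
7. bezel@(3, 1) [+y clear] — {backplane, bezel, daughtercard, duct, fan, module, shield}
8. retainer@(3, 2) [+x clear] — {backplane, bezel, daughtercard, duct, fan, module, retainer, shield}
9. pcb@(1, 2) [-x clear] — {backplane, bezel, daughtercard, duct, fan, module, pcb, retainer, shield}
10. standoff@(0, 2) [-x clear] — {backplane, bezel, daughtercard, duct, fan, module, pcb, retainer, shield, standoff}

shield; backplane; module; daughtercard; fan; duct; bezel; retainer; pcb; standoff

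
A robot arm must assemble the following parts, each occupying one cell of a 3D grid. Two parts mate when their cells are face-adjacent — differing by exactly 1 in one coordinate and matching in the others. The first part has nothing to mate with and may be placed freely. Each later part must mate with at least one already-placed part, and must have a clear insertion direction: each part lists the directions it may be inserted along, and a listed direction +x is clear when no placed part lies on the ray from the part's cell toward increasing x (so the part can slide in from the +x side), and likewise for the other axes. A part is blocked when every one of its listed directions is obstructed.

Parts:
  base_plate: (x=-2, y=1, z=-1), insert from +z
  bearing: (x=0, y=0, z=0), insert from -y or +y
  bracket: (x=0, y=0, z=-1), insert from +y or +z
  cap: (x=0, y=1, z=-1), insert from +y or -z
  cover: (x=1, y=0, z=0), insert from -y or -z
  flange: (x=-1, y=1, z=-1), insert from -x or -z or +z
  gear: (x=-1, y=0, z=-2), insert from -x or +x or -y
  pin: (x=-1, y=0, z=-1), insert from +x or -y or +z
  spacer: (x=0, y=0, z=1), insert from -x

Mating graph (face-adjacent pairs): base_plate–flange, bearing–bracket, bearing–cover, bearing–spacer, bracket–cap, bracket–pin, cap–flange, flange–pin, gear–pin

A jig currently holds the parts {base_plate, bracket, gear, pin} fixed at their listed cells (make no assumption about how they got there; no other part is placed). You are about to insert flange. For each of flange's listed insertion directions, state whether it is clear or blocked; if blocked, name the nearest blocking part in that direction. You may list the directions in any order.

+z: clear; -x: blocked by base_plate; -z: clear

-x: nearest on ray is base_plate@(-2, 1, -1) ⇒ blocked
-z: ray from flange(-1, 1, -1) has no placed part ⇒ clear
+z: ray from flange(-1, 1, -1) has no placed part ⇒ clear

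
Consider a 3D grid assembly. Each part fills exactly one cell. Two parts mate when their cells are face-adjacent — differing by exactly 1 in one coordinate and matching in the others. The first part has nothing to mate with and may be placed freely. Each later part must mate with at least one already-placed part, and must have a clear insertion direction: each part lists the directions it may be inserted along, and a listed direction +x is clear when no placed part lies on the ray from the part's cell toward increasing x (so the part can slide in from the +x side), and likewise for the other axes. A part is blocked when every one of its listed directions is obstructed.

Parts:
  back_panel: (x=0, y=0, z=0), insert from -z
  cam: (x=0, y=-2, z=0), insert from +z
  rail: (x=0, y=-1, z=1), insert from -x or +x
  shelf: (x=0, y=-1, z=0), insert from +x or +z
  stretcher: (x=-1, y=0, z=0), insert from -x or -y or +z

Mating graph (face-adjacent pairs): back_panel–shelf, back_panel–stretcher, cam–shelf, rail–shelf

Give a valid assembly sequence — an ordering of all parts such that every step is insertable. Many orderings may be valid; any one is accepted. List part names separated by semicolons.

stretcher; back_panel; shelf; rail; cam

1. stretcher@(-1, 0, 0) [-x clear] — {stretcher}
2. back_panel@(0, 0, 0) [-z clear] — {back_panel, stretcher}
3. shelf@(0, -1, 0) [+x clear] — {back_panel, shelf, stretcher}
4. rail@(0, -1, 1) [-x clear] — {back_panel, rail, shelf, stretcher}
5. cam@(0, -2, 0) [+z clear] — {back_panel, cam, rail, shelf, stretcher}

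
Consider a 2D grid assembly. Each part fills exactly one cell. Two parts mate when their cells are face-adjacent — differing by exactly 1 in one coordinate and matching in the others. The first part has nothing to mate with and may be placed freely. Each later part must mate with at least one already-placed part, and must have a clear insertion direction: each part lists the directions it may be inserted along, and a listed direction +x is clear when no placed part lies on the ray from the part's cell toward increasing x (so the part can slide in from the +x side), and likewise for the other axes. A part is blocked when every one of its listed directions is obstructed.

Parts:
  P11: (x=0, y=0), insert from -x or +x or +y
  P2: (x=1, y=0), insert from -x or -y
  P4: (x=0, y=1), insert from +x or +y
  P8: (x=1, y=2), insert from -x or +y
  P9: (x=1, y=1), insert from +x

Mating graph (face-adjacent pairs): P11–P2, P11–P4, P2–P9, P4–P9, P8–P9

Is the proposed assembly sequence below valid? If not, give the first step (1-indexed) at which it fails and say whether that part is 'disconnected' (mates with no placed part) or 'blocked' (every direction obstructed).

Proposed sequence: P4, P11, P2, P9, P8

1. P4@(0, 1) [+x clear] — {P4}
2. P11@(0, 0) [-x clear] — {P11, P4}
3. P2@(1, 0) [-y clear] — {P11, P2, P4}
4. P9@(1, 1) [+x clear] — {P11, P2, P4, P9}
5. P8@(1, 2) [-x clear] — {P11, P2, P4, P8, P9}

Valid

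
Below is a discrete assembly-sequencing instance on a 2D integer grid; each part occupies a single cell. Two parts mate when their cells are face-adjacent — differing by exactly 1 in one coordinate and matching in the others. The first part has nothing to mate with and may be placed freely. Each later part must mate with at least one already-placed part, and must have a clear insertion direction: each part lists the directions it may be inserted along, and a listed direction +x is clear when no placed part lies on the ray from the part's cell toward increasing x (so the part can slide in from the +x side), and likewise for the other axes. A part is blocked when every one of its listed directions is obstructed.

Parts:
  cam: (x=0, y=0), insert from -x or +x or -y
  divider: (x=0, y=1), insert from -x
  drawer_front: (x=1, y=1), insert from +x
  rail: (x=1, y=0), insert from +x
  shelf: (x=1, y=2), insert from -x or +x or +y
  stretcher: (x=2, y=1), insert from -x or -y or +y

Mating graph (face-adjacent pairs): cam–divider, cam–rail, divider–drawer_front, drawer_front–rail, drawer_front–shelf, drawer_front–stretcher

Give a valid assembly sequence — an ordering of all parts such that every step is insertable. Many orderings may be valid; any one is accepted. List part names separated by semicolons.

rail; drawer_front; divider; cam; stretcher; shelf

1. rail@(1, 0) [+x clear] — {rail}
2. drawer_front@(1, 1) [+x clear] — {drawer_front, rail}
3. divider@(0, 1) [-x clear] — {divider, drawer_front, rail}
4. cam@(0, 0) [-x clear] — {cam, divider, drawer_front, rail}
5. stretcher@(2, 1) [-y clear] — {cam, divider, drawer_front, rail, stretcher}
6. shelf@(1, 2) [-x clear] — {cam, divider, drawer_front, rail, shelf, stretcher}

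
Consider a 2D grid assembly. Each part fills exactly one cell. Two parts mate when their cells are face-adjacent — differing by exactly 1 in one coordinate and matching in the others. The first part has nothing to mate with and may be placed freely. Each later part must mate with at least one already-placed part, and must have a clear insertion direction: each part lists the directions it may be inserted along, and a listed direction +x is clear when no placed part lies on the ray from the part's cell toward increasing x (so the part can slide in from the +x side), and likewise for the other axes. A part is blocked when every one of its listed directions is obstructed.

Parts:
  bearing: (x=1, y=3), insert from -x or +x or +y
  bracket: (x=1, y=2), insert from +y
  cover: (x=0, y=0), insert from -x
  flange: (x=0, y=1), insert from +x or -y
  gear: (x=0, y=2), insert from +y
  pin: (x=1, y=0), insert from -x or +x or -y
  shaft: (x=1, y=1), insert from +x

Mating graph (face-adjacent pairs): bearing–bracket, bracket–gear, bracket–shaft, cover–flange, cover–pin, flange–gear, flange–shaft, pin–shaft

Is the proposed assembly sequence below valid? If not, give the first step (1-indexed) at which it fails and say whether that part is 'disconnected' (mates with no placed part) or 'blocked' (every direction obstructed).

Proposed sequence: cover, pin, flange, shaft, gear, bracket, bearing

Valid

1. cover@(0, 0) [-x clear] — {cover}
2. pin@(1, 0) [+x clear] — {cover, pin}
3. flange@(0, 1) [+x clear] — {cover, flange, pin}
4. shaft@(1, 1) [+x clear] — {cover, flange, pin, shaft}
5. gear@(0, 2) [+y clear] — {cover, flange, gear, pin, shaft}
6. bracket@(1, 2) [+y clear] — {bracket, cover, flange, gear, pin, shaft}
7. bearing@(1, 3) [-x clear] — {bearing, bracket, cover, flange, gear, pin, shaft}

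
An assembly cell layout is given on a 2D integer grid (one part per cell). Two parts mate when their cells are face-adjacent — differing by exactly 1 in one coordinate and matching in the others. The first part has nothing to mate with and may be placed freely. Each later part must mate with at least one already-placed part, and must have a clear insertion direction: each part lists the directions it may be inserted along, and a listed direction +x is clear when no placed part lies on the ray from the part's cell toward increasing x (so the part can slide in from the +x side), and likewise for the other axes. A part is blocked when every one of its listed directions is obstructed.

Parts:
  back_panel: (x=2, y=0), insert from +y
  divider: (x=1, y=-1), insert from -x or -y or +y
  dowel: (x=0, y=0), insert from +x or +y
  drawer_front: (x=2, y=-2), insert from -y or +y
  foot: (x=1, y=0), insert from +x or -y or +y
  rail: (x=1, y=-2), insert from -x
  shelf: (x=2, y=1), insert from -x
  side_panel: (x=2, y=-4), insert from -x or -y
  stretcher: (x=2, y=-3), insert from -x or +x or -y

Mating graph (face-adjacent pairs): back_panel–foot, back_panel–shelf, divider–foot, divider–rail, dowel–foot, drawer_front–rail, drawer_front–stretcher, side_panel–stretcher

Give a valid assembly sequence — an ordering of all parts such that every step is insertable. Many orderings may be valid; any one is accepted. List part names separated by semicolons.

rail; divider; drawer_front; stretcher; side_panel; foot; back_panel; dowel; shelf

1. rail@(1, -2) [-x clear] — {rail}
2. divider@(1, -1) [-x clear] — {divider, rail}
3. drawer_front@(2, -2) [-y clear] — {divider, drawer_front, rail}
4. stretcher@(2, -3) [-x clear] — {divider, drawer_front, rail, stretcher}
5. side_panel@(2, -4) [-x clear] — {divider, drawer_front, rail, side_panel, stretcher}
6. foot@(1, 0) [+x clear] — {divider, drawer_front, foot, rail, side_panel, stretcher}
7. back_panel@(2, 0) [+y clear] — {back_panel, divider, drawer_front, foot, rail, side_panel, stretcher}
8. dowel@(0, 0) [+y clear] — {back_panel, divider, dowel, drawer_front, foot, rail, side_panel, stretcher}
9. shelf@(2, 1) [-x clear] — {back_panel, divider, dowel, drawer_front, foot, rail, shelf, side_panel, stretcher}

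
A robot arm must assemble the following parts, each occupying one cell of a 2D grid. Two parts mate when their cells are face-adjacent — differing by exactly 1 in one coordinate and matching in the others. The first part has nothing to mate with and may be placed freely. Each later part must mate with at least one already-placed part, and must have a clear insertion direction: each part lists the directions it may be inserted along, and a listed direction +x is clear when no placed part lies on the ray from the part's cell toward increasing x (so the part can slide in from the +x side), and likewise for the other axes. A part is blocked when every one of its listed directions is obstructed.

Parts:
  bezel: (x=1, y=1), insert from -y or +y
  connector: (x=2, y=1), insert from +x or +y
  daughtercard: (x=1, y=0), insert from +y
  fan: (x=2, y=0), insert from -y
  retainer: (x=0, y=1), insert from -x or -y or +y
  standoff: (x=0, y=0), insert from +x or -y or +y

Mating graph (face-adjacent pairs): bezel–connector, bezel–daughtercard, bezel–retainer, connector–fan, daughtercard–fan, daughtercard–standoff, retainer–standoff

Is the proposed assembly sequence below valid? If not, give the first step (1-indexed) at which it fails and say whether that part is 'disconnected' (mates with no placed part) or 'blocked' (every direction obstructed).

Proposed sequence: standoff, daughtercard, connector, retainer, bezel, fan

1. standoff@(0, 0) [+x clear] — {standoff}
2. daughtercard@(1, 0) [+y clear] — {daughtercard, standoff}
3. connector@(2, 1) — no placed neighbour ⇒ disconnected

Invalid at step 3 (disconnected)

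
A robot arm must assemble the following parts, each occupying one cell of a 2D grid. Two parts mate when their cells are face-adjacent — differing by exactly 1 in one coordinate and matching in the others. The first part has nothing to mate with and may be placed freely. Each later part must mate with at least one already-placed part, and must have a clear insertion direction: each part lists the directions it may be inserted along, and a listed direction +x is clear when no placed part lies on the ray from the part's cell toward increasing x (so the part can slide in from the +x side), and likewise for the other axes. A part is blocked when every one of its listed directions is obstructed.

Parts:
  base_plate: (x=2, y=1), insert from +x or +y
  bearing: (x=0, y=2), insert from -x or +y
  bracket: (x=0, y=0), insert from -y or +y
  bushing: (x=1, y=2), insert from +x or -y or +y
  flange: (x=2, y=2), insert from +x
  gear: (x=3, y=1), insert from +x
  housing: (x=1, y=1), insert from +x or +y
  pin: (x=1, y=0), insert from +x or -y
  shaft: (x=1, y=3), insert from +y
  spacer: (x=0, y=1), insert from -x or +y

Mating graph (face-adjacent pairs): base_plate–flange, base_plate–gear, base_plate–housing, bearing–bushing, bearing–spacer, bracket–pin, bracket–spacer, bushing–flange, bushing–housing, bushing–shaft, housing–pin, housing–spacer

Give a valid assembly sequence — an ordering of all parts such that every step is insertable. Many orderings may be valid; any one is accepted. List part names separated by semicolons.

gear; base_plate; housing; bushing; spacer; bearing; shaft; pin; flange; bracket

1. gear@(3, 1) [+x clear] — {gear}
2. base_plate@(2, 1) [+y clear] — {base_plate, gear}
3. housing@(1, 1) [+y clear] — {base_plate, gear, housing}
4. bushing@(1, 2) [+x clear] — {base_plate, bushing, gear, housing}
5. spacer@(0, 1) [-x clear] — {base_plate, bushing, gear, housing, spacer}
6. bearing@(0, 2) [-x clear] — {base_plate, bearing, bushing, gear, housing, spacer}
7. shaft@(1, 3) [+y clear] — {base_plate, bearing, bushing, gear, housing, shaft, spacer}
8. pin@(1, 0) [+x clear] — {base_plate, bearing, bushing, gear, housing, pin, shaft, spacer}
9. flange@(2, 2) [+x clear] — {base_plate, bearing, bushing, flange, gear, housing, pin, shaft, spacer}
10. bracket@(0, 0) [-y clear] — {base_plate, bearing, bracket, bushing, flange, gear, housing, pin, shaft, spacer}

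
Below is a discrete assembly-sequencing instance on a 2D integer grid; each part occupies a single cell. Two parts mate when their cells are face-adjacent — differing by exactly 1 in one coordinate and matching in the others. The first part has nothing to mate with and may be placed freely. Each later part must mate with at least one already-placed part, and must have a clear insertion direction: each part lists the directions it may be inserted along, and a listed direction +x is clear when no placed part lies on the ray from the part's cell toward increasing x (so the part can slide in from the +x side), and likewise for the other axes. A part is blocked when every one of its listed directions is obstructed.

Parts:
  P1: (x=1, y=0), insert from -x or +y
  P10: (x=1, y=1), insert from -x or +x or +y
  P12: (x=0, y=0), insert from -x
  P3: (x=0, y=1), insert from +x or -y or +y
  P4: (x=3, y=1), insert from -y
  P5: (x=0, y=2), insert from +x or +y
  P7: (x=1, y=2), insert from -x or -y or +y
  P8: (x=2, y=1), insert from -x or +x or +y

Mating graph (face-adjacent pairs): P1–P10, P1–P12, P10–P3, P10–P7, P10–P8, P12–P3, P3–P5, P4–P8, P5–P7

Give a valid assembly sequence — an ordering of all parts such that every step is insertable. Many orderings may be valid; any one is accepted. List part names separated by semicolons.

P12; P3; P5; P1; P10; P8; P4; P7

1. P12@(0, 0) [-x clear] — {P12}
2. P3@(0, 1) [+x clear] — {P12, P3}
3. P5@(0, 2) [+x clear] — {P12, P3, P5}
4. P1@(1, 0) [+y clear] — {P1, P12, P3, P5}
5. P10@(1, 1) [+x clear] — {P1, P10, P12, P3, P5}
6. P8@(2, 1) [+x clear] — {P1, P10, P12, P3, P5, P8}
7. P4@(3, 1) [-y clear] — {P1, P10, P12, P3, P4, P5, P8}
8. P7@(1, 2) [+y clear] — {P1, P10, P12, P3, P4, P5, P7, P8}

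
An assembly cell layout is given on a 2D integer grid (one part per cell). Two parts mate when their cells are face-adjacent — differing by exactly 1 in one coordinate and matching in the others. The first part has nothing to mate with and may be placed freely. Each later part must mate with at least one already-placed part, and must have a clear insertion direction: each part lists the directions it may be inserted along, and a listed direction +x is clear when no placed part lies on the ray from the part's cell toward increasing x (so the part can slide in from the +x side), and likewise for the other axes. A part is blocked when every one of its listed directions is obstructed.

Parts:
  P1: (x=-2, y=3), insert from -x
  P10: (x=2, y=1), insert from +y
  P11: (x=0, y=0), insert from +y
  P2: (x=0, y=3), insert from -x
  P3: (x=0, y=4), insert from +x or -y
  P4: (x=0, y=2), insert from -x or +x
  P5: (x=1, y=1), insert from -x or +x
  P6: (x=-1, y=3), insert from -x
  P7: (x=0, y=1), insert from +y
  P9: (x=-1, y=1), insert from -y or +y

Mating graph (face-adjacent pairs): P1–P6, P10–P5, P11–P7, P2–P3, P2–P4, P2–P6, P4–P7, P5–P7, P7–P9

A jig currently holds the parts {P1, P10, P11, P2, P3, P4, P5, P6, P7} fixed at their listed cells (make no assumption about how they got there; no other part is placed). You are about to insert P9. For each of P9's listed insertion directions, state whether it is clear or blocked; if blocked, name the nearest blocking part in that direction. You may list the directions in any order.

-y: ray from P9(-1, 1) has no placed part ⇒ clear
+y: nearest on ray is P6@(-1, 3) ⇒ blocked

+y: blocked by P6; -y: clear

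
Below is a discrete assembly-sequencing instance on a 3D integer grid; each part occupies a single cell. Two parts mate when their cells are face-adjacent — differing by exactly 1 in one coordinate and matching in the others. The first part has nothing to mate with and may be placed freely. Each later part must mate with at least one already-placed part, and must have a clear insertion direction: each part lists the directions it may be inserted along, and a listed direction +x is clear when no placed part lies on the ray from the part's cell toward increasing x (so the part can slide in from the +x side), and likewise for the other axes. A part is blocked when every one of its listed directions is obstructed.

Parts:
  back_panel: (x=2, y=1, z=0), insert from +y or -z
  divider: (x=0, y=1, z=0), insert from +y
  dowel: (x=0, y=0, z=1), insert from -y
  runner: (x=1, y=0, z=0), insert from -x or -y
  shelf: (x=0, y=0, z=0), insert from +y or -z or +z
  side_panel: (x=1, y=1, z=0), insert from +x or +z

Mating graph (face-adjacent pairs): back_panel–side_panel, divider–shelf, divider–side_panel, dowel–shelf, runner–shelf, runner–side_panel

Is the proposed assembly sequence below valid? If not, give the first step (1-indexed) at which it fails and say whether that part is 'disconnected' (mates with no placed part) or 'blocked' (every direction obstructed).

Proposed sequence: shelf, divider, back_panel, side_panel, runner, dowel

1. shelf@(0, 0, 0) [+y clear] — {shelf}
2. divider@(0, 1, 0) [+y clear] — {divider, shelf}
3. back_panel@(2, 1, 0) — no placed neighbour ⇒ disconnected

Invalid at step 3 (disconnected)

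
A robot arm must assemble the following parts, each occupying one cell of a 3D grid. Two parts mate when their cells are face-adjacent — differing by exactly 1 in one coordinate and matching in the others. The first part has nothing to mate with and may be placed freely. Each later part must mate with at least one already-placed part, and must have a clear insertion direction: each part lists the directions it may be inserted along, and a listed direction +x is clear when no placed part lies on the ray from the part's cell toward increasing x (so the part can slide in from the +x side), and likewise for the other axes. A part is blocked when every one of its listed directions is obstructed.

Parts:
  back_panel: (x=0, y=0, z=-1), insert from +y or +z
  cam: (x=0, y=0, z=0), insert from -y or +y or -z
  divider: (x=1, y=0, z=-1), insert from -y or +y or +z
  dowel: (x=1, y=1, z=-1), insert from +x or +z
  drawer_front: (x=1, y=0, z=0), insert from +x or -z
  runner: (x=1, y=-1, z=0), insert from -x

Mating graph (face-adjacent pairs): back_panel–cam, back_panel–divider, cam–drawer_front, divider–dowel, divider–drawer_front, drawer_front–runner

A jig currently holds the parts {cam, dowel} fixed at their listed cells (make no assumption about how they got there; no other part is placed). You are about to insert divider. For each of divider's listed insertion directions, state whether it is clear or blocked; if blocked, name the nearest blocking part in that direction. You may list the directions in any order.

-y: ray from divider(1, 0, -1) has no placed part ⇒ clear
+y: nearest on ray is dowel@(1, 1, -1) ⇒ blocked
+z: ray from divider(1, 0, -1) has no placed part ⇒ clear

+y: blocked by dowel; +z: clear; -y: clear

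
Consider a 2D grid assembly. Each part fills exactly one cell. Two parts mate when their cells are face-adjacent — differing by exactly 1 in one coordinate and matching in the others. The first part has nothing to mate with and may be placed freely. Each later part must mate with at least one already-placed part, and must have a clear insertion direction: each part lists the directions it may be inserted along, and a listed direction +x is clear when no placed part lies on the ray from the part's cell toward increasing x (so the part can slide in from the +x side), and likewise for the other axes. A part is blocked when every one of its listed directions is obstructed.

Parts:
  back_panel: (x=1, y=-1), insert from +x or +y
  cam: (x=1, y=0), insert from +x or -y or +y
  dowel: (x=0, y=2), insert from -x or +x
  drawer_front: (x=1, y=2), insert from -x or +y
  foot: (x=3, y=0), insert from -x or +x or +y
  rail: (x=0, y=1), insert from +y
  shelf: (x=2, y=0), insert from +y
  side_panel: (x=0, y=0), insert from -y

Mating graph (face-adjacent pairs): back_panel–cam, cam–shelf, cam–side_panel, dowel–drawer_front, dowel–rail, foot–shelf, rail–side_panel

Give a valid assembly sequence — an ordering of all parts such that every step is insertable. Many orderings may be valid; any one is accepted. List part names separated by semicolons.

shelf; foot; cam; back_panel; side_panel; rail; dowel; drawer_front

1. shelf@(2, 0) [+y clear] — {shelf}
2. foot@(3, 0) [+x clear] — {foot, shelf}
3. cam@(1, 0) [-y clear] — {cam, foot, shelf}
4. back_panel@(1, -1) [+x clear] — {back_panel, cam, foot, shelf}
5. side_panel@(0, 0) [-y clear] — {back_panel, cam, foot, shelf, side_panel}
6. rail@(0, 1) [+y clear] — {back_panel, cam, foot, rail, shelf, side_panel}
7. dowel@(0, 2) [-x clear] — {back_panel, cam, dowel, foot, rail, shelf, side_panel}
8. drawer_front@(1, 2) [+y clear] — {back_panel, cam, dowel, drawer_front, foot, rail, shelf, side_panel}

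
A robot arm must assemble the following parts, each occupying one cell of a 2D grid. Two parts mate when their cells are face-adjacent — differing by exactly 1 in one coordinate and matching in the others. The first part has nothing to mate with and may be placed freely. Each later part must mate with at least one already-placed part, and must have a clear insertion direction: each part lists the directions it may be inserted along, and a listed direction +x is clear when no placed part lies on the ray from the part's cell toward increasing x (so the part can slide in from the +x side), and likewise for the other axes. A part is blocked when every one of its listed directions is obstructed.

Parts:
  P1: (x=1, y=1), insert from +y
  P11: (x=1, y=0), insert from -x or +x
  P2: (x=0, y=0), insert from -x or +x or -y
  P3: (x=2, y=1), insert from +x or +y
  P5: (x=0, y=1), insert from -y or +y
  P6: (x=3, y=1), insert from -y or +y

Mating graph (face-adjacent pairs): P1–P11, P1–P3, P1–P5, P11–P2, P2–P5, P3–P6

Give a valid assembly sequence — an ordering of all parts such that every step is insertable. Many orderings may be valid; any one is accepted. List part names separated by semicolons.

1. P2@(0, 0) [-x clear] — {P2}
2. P5@(0, 1) [+y clear] — {P2, P5}
3. P1@(1, 1) [+y clear] — {P1, P2, P5}
4. P3@(2, 1) [+x clear] — {P1, P2, P3, P5}
5. P6@(3, 1) [-y clear] — {P1, P2, P3, P5, P6}
6. P11@(1, 0) [+x clear] — {P1, P11, P2, P3, P5, P6}

P2; P5; P1; P3; P6; P11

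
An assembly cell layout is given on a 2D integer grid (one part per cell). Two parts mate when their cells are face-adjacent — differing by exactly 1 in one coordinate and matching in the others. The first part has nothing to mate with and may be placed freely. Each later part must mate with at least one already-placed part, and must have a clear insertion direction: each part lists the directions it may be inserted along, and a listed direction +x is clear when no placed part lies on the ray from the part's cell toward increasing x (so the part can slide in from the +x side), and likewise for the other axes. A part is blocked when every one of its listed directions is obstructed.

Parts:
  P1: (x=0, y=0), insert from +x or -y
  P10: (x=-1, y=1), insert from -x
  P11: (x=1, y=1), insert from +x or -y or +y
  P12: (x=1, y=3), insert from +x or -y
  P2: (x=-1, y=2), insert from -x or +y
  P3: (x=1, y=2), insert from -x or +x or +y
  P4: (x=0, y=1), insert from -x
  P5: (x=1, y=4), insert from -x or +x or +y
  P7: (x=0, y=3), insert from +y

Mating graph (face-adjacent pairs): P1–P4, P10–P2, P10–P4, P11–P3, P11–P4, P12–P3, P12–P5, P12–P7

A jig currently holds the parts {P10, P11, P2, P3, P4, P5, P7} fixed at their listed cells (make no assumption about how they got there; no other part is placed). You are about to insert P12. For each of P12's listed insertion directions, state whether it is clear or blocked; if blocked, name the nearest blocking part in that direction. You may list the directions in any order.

+x: clear; -y: blocked by P3

+x: ray from P12(1, 3) has no placed part ⇒ clear
-y: nearest on ray is P3@(1, 2) ⇒ blocked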